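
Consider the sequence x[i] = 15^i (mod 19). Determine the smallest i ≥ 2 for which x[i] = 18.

Computing terms: x[1] = 15; x[2] = 16; x[3] = 12; x[4] = 9; x[5] = 2; x[6] = 11; x[7] = 13; x[8] = 5; x[9] = 18; x[10] = 4; x[11] = 3; x[12] = 7; x[13] = 10; x[14] = 17; x[15] = 8; x[16] = 6; x[17] = 14; x[18] = 1; x[19] = 15.
Since x[19] = x[1] = 15, the sequence is periodic with period 18.
The value 18 first appears (with i ≥ 2) at x[9].

9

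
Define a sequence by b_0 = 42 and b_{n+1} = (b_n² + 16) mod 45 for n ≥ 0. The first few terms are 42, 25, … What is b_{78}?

b_0 = 42,  b_1 = 25,  b_2 = 11,  b_3 = 2,  b_4 = 20,  b_5 = 11.
Since b_5 = b_2 = 11, the sequence is eventually periodic: after a pre-period of length 2 it cycles with period 3.
For n ≥ 2, b_n depends only on (n - 2) mod 3. (78 - 2) mod 3 = 1, so b_{78} = b_3 = 2.

2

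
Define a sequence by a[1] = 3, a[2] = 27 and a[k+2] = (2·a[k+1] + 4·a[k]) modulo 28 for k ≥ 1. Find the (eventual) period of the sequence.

48

Listing terms: a[1] = 3, a[2] = 27, a[3] = 10, a[4] = 16, a[5] = 16, a[6] = 12, a[7] = 4, a[8] = 0, a[9] = 16, a[10] = 4, a[11] = 16, a[12] = 20, a[13] = 20, a[14] = 8, a[15] = 12, a[16] = 0, a[17] = 20, a[18] = 12, a[19] = 20, a[20] = 4, a[21] = 4, a[22] = 24, a[23] = 8, a[24] = 0, a[25] = 4, a[26] = 8, a[27] = 4, a[28] = 12, a[29] = 12, a[30] = 16, a[31] = 24, a[32] = 0, a[33] = 12, a[34] = 24, a[35] = 12, a[36] = 8, a[37] = 8, a[38] = 20, a[39] = 16, a[40] = 0, a[41] = 8, a[42] = 16, a[43] = 8, a[44] = 24, a[45] = 24, a[46] = 4, a[47] = 20, a[48] = 0, a[49] = 24, a[50] = 20, a[51] = 24, a[52] = 16, a[53] = 16.
Since (a[52], a[53]) = (a[4], a[5]) = (16, 16) (two consecutive terms determine the rest), the sequence is eventually periodic: after a pre-period of length 3 it cycles with period 48.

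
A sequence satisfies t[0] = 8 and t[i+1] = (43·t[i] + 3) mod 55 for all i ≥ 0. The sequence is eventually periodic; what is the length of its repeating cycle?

4

We have t[0] = 8,  t[1] = 17,  t[2] = 19,  t[3] = 50,  t[4] = 8.
The sequence repeats with period 4.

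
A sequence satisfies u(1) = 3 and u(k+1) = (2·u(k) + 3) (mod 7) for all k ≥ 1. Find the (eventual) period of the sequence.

We have u(1) = 3, u(2) = 2, u(3) = 0, u(4) = 3.
Since u(4) = u(1) = 3, the sequence is periodic with period 3.

3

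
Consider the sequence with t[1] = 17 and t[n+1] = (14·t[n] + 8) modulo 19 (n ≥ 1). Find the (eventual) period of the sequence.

We have t[1] = 17; t[2] = 18; t[3] = 13; t[4] = 0; t[5] = 8; t[6] = 6; t[7] = 16; t[8] = 4; t[9] = 7; t[10] = 11; t[11] = 10; t[12] = 15; t[13] = 9; t[14] = 1; t[15] = 3; t[16] = 12; t[17] = 5; t[18] = 2; t[19] = 17.
Since t[19] = t[1] = 17, the sequence is periodic with period 18.

18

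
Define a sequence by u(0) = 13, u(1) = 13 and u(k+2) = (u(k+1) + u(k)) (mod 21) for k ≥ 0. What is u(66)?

Listing terms: u(0) = 13,  u(1) = 13,  u(2) = 5,  u(3) = 18,  u(4) = 2,  u(5) = 20,  u(6) = 1,  u(7) = 0,  u(8) = 1,  u(9) = 1,  u(10) = 2,  u(11) = 3,  u(12) = 5,  u(13) = 8,  u(14) = 13,  u(15) = 0,  u(16) = 13,  u(17) = 13.
Since (u(16), u(17)) = (u(0), u(1)) = (13, 13) (two consecutive terms determine the rest), the sequence is periodic with period 16.
So u(66) = u(0 + ((66-0) mod 16)) = u(2) = 5.

5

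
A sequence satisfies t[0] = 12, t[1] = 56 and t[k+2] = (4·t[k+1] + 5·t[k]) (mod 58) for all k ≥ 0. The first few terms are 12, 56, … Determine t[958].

t[0] = 12; t[1] = 56; t[2] = 52; t[3] = 24; t[4] = 8; t[5] = 36; t[6] = 10; t[7] = 46; t[8] = 2; t[9] = 6; t[10] = 34; t[11] = 50; t[12] = 22; t[13] = 48; t[14] = 12; t[15] = 56.
Since (t[14], t[15]) = (t[0], t[1]) = (12, 56) (two consecutive terms determine the rest), the sequence is periodic with period 14.
So t[958] = t[0 + ((958-0) mod 14)] = t[6] = 10.

10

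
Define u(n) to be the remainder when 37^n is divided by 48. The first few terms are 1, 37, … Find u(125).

Listing terms: u(0) = 1,  u(1) = 37,  u(2) = 25,  u(3) = 13,  u(4) = 1.
Since u(4) = u(0) = 1, the sequence is periodic with period 4.
(125 - 0) mod 4 = 1, so u(125) = u(1) = 37.

37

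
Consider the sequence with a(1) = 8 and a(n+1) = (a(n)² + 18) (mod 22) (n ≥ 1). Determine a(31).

We have a(1) = 8; a(2) = 16; a(3) = 10; a(4) = 8.
The sequence repeats with period 3.
So a(31) = a(1 + ((31-1) mod 3)) = a(1) = 8.

8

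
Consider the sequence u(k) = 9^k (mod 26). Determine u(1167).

1

We have u(0) = 1, u(1) = 9, u(2) = 3, u(3) = 1.
The sequence repeats with period 3.
So u(1167) = u(0 + ((1167-0) mod 3)) = u(0) = 1.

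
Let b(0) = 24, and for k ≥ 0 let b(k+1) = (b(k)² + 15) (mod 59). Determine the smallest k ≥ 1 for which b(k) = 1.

Computing terms: b(0) = 24,  b(1) = 1,  b(2) = 16,  b(3) = 35,  b(4) = 1.
Since b(4) = b(1) = 1, the sequence is eventually periodic: after a pre-period of length 1 it cycles with period 3.
The value 1 first appears (with k ≥ 1) at b(1).

1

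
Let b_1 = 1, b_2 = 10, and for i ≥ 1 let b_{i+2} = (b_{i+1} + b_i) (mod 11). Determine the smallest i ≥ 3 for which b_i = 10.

4

b_1 = 1,  b_2 = 10,  b_3 = 0,  b_4 = 10,  b_5 = 10,  b_6 = 9,  b_7 = 8,  b_8 = 6,  b_9 = 3,  b_{10} = 9,  b_{11} = 1,  b_{12} = 10.
The sequence repeats with period 10.
The value 10 first appears (with i ≥ 3) at b_4.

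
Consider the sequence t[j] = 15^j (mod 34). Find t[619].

9

Listing terms: t[0] = 1; t[1] = 15; t[2] = 21; t[3] = 9; t[4] = 33; t[5] = 19; t[6] = 13; t[7] = 25; t[8] = 1.
Since t[8] = t[0] = 1, the sequence is periodic with period 8.
So t[619] = t[0 + ((619-0) mod 8)] = t[3] = 9.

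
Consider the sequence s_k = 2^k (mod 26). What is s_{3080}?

Computing terms: s_1 = 2, s_2 = 4, s_3 = 8, s_4 = 16, s_5 = 6, s_6 = 12, s_7 = 24, s_8 = 22, s_9 = 18, s_{10} = 10, s_{11} = 20, s_{12} = 14, s_{13} = 2.
Since s_{13} = s_1 = 2, the sequence is periodic with period 12.
(3080 - 1) mod 12 = 7, so s_{3080} = s_8 = 22.

22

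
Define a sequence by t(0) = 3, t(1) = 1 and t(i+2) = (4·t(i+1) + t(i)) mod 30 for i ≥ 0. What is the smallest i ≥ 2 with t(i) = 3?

4

t(0) = 3; t(1) = 1; t(2) = 7; t(3) = 29; t(4) = 3; t(5) = 11; t(6) = 17; t(7) = 19; t(8) = 3; t(9) = 1.
Since (t(8), t(9)) = (t(0), t(1)) = (3, 1) (two consecutive terms determine the rest), the sequence is periodic with period 8.
The value 3 first appears (with i ≥ 2) at t(4).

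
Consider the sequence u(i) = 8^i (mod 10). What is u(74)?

Computing terms: u(0) = 1, u(1) = 8, u(2) = 4, u(3) = 2, u(4) = 6, u(5) = 8.
Since u(5) = u(1) = 8, the sequence is eventually periodic: after a pre-period of length 1 it cycles with period 4.
For i ≥ 1, u(i) depends only on (i - 1) mod 4. (74 - 1) mod 4 = 1, so u(74) = u(2) = 4.

4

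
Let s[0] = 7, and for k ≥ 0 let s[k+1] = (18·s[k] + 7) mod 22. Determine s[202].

Computing terms: s[0] = 7; s[1] = 1; s[2] = 3; s[3] = 17; s[4] = 5; s[5] = 9; s[6] = 15; s[7] = 13; s[8] = 21; s[9] = 11; s[10] = 7.
Since s[10] = s[0] = 7, the sequence is periodic with period 10.
(202 - 0) mod 10 = 2, so s[202] = s[2] = 3.

3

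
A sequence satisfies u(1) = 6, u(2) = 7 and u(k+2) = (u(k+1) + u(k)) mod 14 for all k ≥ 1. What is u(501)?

u(1) = 6,  u(2) = 7,  u(3) = 13,  u(4) = 6,  u(5) = 5,  u(6) = 11,  u(7) = 2,  u(8) = 13,  u(9) = 1,  u(10) = 0,  u(11) = 1,  u(12) = 1,  u(13) = 2,  u(14) = 3,  u(15) = 5,  u(16) = 8,  u(17) = 13,  u(18) = 7,  u(19) = 6,  u(20) = 13,  u(21) = 5,  u(22) = 4,  u(23) = 9,  u(24) = 13,  u(25) = 8,  u(26) = 7,  u(27) = 1,  u(28) = 8,  u(29) = 9,  u(30) = 3,  u(31) = 12,  u(32) = 1,  u(33) = 13,  u(34) = 0,  u(35) = 13,  u(36) = 13,  u(37) = 12,  u(38) = 11,  u(39) = 9,  u(40) = 6,  u(41) = 1,  u(42) = 7,  u(43) = 8,  u(44) = 1,  u(45) = 9,  u(46) = 10,  u(47) = 5,  u(48) = 1,  u(49) = 6,  u(50) = 7.
The sequence repeats with period 48.
(501 - 1) mod 48 = 20, so u(501) = u(21) = 5.

5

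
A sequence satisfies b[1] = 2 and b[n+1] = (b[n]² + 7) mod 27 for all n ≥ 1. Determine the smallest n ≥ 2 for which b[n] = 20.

Listing terms: b[1] = 2,  b[2] = 11,  b[3] = 20,  b[4] = 2.
The sequence repeats with period 3.
The value 20 first appears (with n ≥ 2) at b[3].

3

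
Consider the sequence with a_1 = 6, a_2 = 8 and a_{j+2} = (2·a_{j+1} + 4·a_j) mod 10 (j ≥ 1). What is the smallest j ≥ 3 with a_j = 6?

Listing terms: a_1 = 6, a_2 = 8, a_3 = 0, a_4 = 2, a_5 = 4, a_6 = 6, a_7 = 8.
Since (a_6, a_7) = (a_1, a_2) = (6, 8) (two consecutive terms determine the rest), the sequence is periodic with period 5.
The value 6 next appears (with j ≥ 3) at a_6.

6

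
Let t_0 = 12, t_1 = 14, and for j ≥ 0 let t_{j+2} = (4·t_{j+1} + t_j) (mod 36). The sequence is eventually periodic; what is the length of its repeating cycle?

Listing terms: t_0 = 12,  t_1 = 14,  t_2 = 32,  t_3 = 34,  t_4 = 24,  t_5 = 22,  t_6 = 4,  t_7 = 2,  t_8 = 12,  t_9 = 14.
The sequence repeats with period 8.

8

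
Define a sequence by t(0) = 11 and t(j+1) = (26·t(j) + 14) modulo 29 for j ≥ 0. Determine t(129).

t(0) = 11,  t(1) = 10,  t(2) = 13,  t(3) = 4,  t(4) = 2,  t(5) = 8,  t(6) = 19,  t(7) = 15,  t(8) = 27,  t(9) = 20,  t(10) = 12,  t(11) = 7,  t(12) = 22,  t(13) = 6,  t(14) = 25,  t(15) = 26,  t(16) = 23,  t(17) = 3,  t(18) = 5,  t(19) = 28,  t(20) = 17,  t(21) = 21,  t(22) = 9,  t(23) = 16,  t(24) = 24,  t(25) = 0,  t(26) = 14,  t(27) = 1,  t(28) = 11.
The sequence repeats with period 28.
So t(129) = t(0 + ((129-0) mod 28)) = t(17) = 3.

3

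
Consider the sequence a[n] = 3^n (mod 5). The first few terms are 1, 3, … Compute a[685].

3

a[0] = 1,  a[1] = 3,  a[2] = 4,  a[3] = 2,  a[4] = 1.
The sequence repeats with period 4.
So a[685] = a[0 + ((685-0) mod 4)] = a[1] = 3.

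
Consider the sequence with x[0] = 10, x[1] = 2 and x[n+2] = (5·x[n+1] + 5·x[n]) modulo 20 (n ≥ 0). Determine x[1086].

x[0] = 10,  x[1] = 2,  x[2] = 0,  x[3] = 10,  x[4] = 10,  x[5] = 0,  x[6] = 10.
Since (x[5], x[6]) = (x[2], x[3]) = (0, 10) (two consecutive terms determine the rest), the sequence is eventually periodic: after a pre-period of length 2 it cycles with period 3.
For n ≥ 2, x[n] depends only on (n - 2) mod 3. (1086 - 2) mod 3 = 1, so x[1086] = x[3] = 10.

10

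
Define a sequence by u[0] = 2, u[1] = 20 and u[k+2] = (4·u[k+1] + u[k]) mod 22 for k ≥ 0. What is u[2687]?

20

u[0] = 2,  u[1] = 20,  u[2] = 16,  u[3] = 18,  u[4] = 0,  u[5] = 18,  u[6] = 6,  u[7] = 20,  u[8] = 20,  u[9] = 12,  u[10] = 2,  u[11] = 20.
Since (u[10], u[11]) = (u[0], u[1]) = (2, 20) (two consecutive terms determine the rest), the sequence is periodic with period 10.
(2687 - 0) mod 10 = 7, so u[2687] = u[7] = 20.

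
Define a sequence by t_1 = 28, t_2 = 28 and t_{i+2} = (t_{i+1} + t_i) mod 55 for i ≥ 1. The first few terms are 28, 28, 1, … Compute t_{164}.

29

We have t_1 = 28, t_2 = 28, t_3 = 1, t_4 = 29, t_5 = 30, t_6 = 4, t_7 = 34, t_8 = 38, t_9 = 17, t_{10} = 0, t_{11} = 17, t_{12} = 17, t_{13} = 34, t_{14} = 51, t_{15} = 30, t_{16} = 26, t_{17} = 1, t_{18} = 27, t_{19} = 28, t_{20} = 0, t_{21} = 28, t_{22} = 28.
Since (t_{21}, t_{22}) = (t_1, t_2) = (28, 28) (two consecutive terms determine the rest), the sequence is periodic with period 20.
So t_{164} = t_{1 + ((164-1) mod 20)} = t_4 = 29.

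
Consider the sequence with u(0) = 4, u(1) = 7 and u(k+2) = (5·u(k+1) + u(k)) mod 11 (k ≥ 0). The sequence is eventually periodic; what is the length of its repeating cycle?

24

Listing terms: u(0) = 4, u(1) = 7, u(2) = 6, u(3) = 4, u(4) = 4, u(5) = 2, u(6) = 3, u(7) = 6, u(8) = 0, u(9) = 6, u(10) = 8, u(11) = 2, u(12) = 7, u(13) = 4, u(14) = 5, u(15) = 7, u(16) = 7, u(17) = 9, u(18) = 8, u(19) = 5, u(20) = 0, u(21) = 5, u(22) = 3, u(23) = 9, u(24) = 4, u(25) = 7.
Since (u(24), u(25)) = (u(0), u(1)) = (4, 7) (two consecutive terms determine the rest), the sequence is periodic with period 24.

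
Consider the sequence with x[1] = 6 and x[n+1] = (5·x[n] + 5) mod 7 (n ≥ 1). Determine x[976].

Listing terms: x[1] = 6; x[2] = 0; x[3] = 5; x[4] = 2; x[5] = 1; x[6] = 3; x[7] = 6.
The sequence repeats with period 6.
(976 - 1) mod 6 = 3, so x[976] = x[4] = 2.

2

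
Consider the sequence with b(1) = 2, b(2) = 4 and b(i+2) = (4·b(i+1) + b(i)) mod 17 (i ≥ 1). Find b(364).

Listing terms: b(1) = 2,  b(2) = 4,  b(3) = 1,  b(4) = 8,  b(5) = 16,  b(6) = 4,  b(7) = 15,  b(8) = 13,  b(9) = 16,  b(10) = 9,  b(11) = 1,  b(12) = 13,  b(13) = 2,  b(14) = 4.
The sequence repeats with period 12.
(364 - 1) mod 12 = 3, so b(364) = b(4) = 8.

8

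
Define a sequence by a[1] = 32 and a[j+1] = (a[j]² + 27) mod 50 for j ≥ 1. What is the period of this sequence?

8

Computing terms: a[1] = 32,  a[2] = 1,  a[3] = 28,  a[4] = 11,  a[5] = 48,  a[6] = 31,  a[7] = 38,  a[8] = 21,  a[9] = 18,  a[10] = 1.
Since a[10] = a[2] = 1, the sequence is eventually periodic: after a pre-period of length 1 it cycles with period 8.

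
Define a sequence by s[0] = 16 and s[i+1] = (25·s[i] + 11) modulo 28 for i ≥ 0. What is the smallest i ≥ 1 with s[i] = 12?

We have s[0] = 16,  s[1] = 19,  s[2] = 10,  s[3] = 9,  s[4] = 12,  s[5] = 3,  s[6] = 2,  s[7] = 5,  s[8] = 24,  s[9] = 23,  s[10] = 26,  s[11] = 17,  s[12] = 16.
Since s[12] = s[0] = 16, the sequence is periodic with period 12.
The value 12 first appears (with i ≥ 1) at s[4].

4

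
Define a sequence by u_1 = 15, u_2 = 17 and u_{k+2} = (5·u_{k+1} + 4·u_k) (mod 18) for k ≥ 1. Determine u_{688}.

17

We have u_1 = 15; u_2 = 17; u_3 = 1; u_4 = 1; u_5 = 9; u_6 = 13; u_7 = 11; u_8 = 17; u_9 = 3; u_{10} = 11; u_{11} = 13; u_{12} = 1; u_{13} = 3; u_{14} = 1; u_{15} = 17; u_{16} = 17; u_{17} = 9; u_{18} = 5; u_{19} = 7; u_{20} = 1; u_{21} = 15; u_{22} = 7; u_{23} = 5; u_{24} = 17; u_{25} = 15; u_{26} = 17.
The sequence repeats with period 24.
So u_{688} = u_{1 + ((688-1) mod 24)} = u_{16} = 17.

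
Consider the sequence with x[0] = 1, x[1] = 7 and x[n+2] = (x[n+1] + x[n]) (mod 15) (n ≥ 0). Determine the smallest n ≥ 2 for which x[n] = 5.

13

Listing terms: x[0] = 1,  x[1] = 7,  x[2] = 8,  x[3] = 0,  x[4] = 8,  x[5] = 8,  x[6] = 1,  x[7] = 9,  x[8] = 10,  x[9] = 4,  x[10] = 14,  x[11] = 3,  x[12] = 2,  x[13] = 5,  x[14] = 7,  x[15] = 12,  x[16] = 4,  x[17] = 1,  x[18] = 5,  x[19] = 6,  x[20] = 11,  x[21] = 2,  x[22] = 13,  x[23] = 0,  x[24] = 13,  x[25] = 13,  x[26] = 11,  x[27] = 9,  x[28] = 5,  x[29] = 14,  x[30] = 4,  x[31] = 3,  x[32] = 7,  x[33] = 10,  x[34] = 2,  x[35] = 12,  x[36] = 14,  x[37] = 11,  x[38] = 10,  x[39] = 6,  x[40] = 1,  x[41] = 7.
The sequence repeats with period 40.
The value 5 first appears (with n ≥ 2) at x[13].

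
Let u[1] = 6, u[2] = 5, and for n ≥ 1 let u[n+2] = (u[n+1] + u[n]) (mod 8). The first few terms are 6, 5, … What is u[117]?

Listing terms: u[1] = 6, u[2] = 5, u[3] = 3, u[4] = 0, u[5] = 3, u[6] = 3, u[7] = 6, u[8] = 1, u[9] = 7, u[10] = 0, u[11] = 7, u[12] = 7, u[13] = 6, u[14] = 5.
The sequence repeats with period 12.
(117 - 1) mod 12 = 8, so u[117] = u[9] = 7.

7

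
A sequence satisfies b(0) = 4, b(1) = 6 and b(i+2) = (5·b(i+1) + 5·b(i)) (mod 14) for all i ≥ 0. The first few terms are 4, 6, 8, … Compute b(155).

0

Listing terms: b(0) = 4, b(1) = 6, b(2) = 8, b(3) = 0, b(4) = 12, b(5) = 4, b(6) = 10, b(7) = 0, b(8) = 8, b(9) = 12, b(10) = 2, b(11) = 0, b(12) = 10, b(13) = 8, b(14) = 6, b(15) = 0, b(16) = 2, b(17) = 10, b(18) = 4, b(19) = 0, b(20) = 6, b(21) = 2, b(22) = 12, b(23) = 0, b(24) = 4, b(25) = 6.
Since (b(24), b(25)) = (b(0), b(1)) = (4, 6) (two consecutive terms determine the rest), the sequence is periodic with period 24.
So b(155) = b(0 + ((155-0) mod 24)) = b(11) = 0.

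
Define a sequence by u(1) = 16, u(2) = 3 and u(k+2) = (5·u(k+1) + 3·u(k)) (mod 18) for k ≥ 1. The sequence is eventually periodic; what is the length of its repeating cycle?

3

Computing terms: u(1) = 16,  u(2) = 3,  u(3) = 9,  u(4) = 0,  u(5) = 9,  u(6) = 9,  u(7) = 0.
Since (u(6), u(7)) = (u(3), u(4)) = (9, 0) (two consecutive terms determine the rest), the sequence is eventually periodic: after a pre-period of length 2 it cycles with period 3.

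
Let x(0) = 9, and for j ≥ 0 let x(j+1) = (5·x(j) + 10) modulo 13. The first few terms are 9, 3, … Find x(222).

We have x(0) = 9, x(1) = 3, x(2) = 12, x(3) = 5, x(4) = 9.
The sequence repeats with period 4.
So x(222) = x(0 + ((222-0) mod 4)) = x(2) = 12.

12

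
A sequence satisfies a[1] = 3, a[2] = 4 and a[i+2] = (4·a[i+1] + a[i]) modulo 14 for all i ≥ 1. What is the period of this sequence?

16

Computing terms: a[1] = 3; a[2] = 4; a[3] = 5; a[4] = 10; a[5] = 3; a[6] = 8; a[7] = 7; a[8] = 8; a[9] = 11; a[10] = 10; a[11] = 9; a[12] = 4; a[13] = 11; a[14] = 6; a[15] = 7; a[16] = 6; a[17] = 3; a[18] = 4.
The sequence repeats with period 16.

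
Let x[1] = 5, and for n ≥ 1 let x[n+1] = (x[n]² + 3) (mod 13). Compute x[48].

Listing terms: x[1] = 5, x[2] = 2, x[3] = 7, x[4] = 0, x[5] = 3, x[6] = 12, x[7] = 4, x[8] = 6, x[9] = 0.
Since x[9] = x[4] = 0, the sequence is eventually periodic: after a pre-period of length 3 it cycles with period 5.
For n ≥ 4, x[n] depends only on (n - 4) mod 5. (48 - 4) mod 5 = 4, so x[48] = x[8] = 6.

6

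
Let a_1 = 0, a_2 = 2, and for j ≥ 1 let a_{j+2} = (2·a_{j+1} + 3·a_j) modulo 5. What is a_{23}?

Computing terms: a_1 = 0,  a_2 = 2,  a_3 = 4,  a_4 = 4,  a_5 = 0,  a_6 = 2.
The sequence repeats with period 4.
(23 - 1) mod 4 = 2, so a_{23} = a_3 = 4.

4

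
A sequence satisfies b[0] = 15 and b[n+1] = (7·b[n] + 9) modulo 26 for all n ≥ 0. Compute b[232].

We have b[0] = 15, b[1] = 10, b[2] = 1, b[3] = 16, b[4] = 17, b[5] = 24, b[6] = 21, b[7] = 0, b[8] = 9, b[9] = 20, b[10] = 19, b[11] = 12, b[12] = 15.
The sequence repeats with period 12.
So b[232] = b[0 + ((232-0) mod 12)] = b[4] = 17.

17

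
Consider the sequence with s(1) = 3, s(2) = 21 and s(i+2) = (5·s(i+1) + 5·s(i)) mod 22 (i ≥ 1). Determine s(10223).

Computing terms: s(1) = 3, s(2) = 21, s(3) = 10, s(4) = 1, s(5) = 11, s(6) = 16, s(7) = 3, s(8) = 7, s(9) = 6, s(10) = 21, s(11) = 3, s(12) = 10, s(13) = 21, s(14) = 1, s(15) = 0, s(16) = 5, s(17) = 3, s(18) = 18, s(19) = 17, s(20) = 21, s(21) = 14, s(22) = 21, s(23) = 21, s(24) = 12, s(25) = 11, s(26) = 5, s(27) = 14, s(28) = 7, s(29) = 17, s(30) = 10, s(31) = 3, s(32) = 21.
The sequence repeats with period 30.
So s(10223) = s(1 + ((10223-1) mod 30)) = s(23) = 21.

21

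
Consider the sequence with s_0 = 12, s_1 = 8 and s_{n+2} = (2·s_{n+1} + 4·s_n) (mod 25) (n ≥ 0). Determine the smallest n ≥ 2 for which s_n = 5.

23

Computing terms: s_0 = 12, s_1 = 8, s_2 = 14, s_3 = 10, s_4 = 1, s_5 = 17, s_6 = 13, s_7 = 19, s_8 = 15, s_9 = 6, s_{10} = 22, s_{11} = 18, s_{12} = 24, s_{13} = 20, s_{14} = 11, s_{15} = 2, s_{16} = 23, s_{17} = 4, s_{18} = 0, s_{19} = 16, s_{20} = 7, s_{21} = 3, s_{22} = 9, s_{23} = 5, s_{24} = 21, s_{25} = 12, s_{26} = 8.
Since (s_{25}, s_{26}) = (s_0, s_1) = (12, 8) (two consecutive terms determine the rest), the sequence is periodic with period 25.
The value 5 first appears (with n ≥ 2) at s_{23}.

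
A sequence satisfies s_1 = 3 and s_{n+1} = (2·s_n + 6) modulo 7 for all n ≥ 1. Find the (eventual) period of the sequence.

3

s_1 = 3, s_2 = 5, s_3 = 2, s_4 = 3.
The sequence repeats with period 3.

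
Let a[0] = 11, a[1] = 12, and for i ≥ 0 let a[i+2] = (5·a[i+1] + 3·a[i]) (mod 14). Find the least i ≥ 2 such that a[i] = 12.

a[0] = 11, a[1] = 12, a[2] = 9, a[3] = 11, a[4] = 12.
The sequence repeats with period 3.
The value 12 next appears (with i ≥ 2) at a[4].

4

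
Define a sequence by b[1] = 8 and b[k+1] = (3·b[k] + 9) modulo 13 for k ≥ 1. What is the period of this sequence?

3

Computing terms: b[1] = 8, b[2] = 7, b[3] = 4, b[4] = 8.
The sequence repeats with period 3.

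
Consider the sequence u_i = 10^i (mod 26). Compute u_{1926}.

14

We have u_1 = 10; u_2 = 22; u_3 = 12; u_4 = 16; u_5 = 4; u_6 = 14; u_7 = 10.
Since u_7 = u_1 = 10, the sequence is periodic with period 6.
So u_{1926} = u_{1 + ((1926-1) mod 6)} = u_6 = 14.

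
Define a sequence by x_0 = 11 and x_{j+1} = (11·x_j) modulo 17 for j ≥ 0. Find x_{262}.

3

x_0 = 11; x_1 = 2; x_2 = 5; x_3 = 4; x_4 = 10; x_5 = 8; x_6 = 3; x_7 = 16; x_8 = 6; x_9 = 15; x_{10} = 12; x_{11} = 13; x_{12} = 7; x_{13} = 9; x_{14} = 14; x_{15} = 1; x_{16} = 11.
The sequence repeats with period 16.
(262 - 0) mod 16 = 6, so x_{262} = x_6 = 3.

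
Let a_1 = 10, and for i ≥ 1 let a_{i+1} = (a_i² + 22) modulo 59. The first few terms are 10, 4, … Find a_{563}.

Listing terms: a_1 = 10; a_2 = 4; a_3 = 38; a_4 = 50; a_5 = 44; a_6 = 11; a_7 = 25; a_8 = 57; a_9 = 26; a_{10} = 49; a_{11} = 4.
Since a_{11} = a_2 = 4, the sequence is eventually periodic: after a pre-period of length 1 it cycles with period 9.
For i ≥ 2, a_i depends only on (i - 2) mod 9. (563 - 2) mod 9 = 3, so a_{563} = a_5 = 44.

44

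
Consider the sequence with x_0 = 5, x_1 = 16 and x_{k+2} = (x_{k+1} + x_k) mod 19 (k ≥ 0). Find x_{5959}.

Computing terms: x_0 = 5, x_1 = 16, x_2 = 2, x_3 = 18, x_4 = 1, x_5 = 0, x_6 = 1, x_7 = 1, x_8 = 2, x_9 = 3, x_{10} = 5, x_{11} = 8, x_{12} = 13, x_{13} = 2, x_{14} = 15, x_{15} = 17, x_{16} = 13, x_{17} = 11, x_{18} = 5, x_{19} = 16.
Since (x_{18}, x_{19}) = (x_0, x_1) = (5, 16) (two consecutive terms determine the rest), the sequence is periodic with period 18.
(5959 - 0) mod 18 = 1, so x_{5959} = x_1 = 16.

16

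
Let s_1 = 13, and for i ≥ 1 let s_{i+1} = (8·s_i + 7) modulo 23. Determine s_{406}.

10

s_1 = 13; s_2 = 19; s_3 = 21; s_4 = 14; s_5 = 4; s_6 = 16; s_7 = 20; s_8 = 6; s_9 = 9; s_{10} = 10; s_{11} = 18; s_{12} = 13.
The sequence repeats with period 11.
So s_{406} = s_{1 + ((406-1) mod 11)} = s_{10} = 10.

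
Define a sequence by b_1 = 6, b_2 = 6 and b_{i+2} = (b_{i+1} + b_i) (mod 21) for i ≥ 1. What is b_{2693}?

Listing terms: b_1 = 6, b_2 = 6, b_3 = 12, b_4 = 18, b_5 = 9, b_6 = 6, b_7 = 15, b_8 = 0, b_9 = 15, b_{10} = 15, b_{11} = 9, b_{12} = 3, b_{13} = 12, b_{14} = 15, b_{15} = 6, b_{16} = 0, b_{17} = 6, b_{18} = 6.
The sequence repeats with period 16.
(2693 - 1) mod 16 = 4, so b_{2693} = b_5 = 9.

9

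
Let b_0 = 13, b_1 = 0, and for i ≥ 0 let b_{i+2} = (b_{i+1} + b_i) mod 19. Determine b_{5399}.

6

b_0 = 13,  b_1 = 0,  b_2 = 13,  b_3 = 13,  b_4 = 7,  b_5 = 1,  b_6 = 8,  b_7 = 9,  b_8 = 17,  b_9 = 7,  b_{10} = 5,  b_{11} = 12,  b_{12} = 17,  b_{13} = 10,  b_{14} = 8,  b_{15} = 18,  b_{16} = 7,  b_{17} = 6,  b_{18} = 13,  b_{19} = 0.
Since (b_{18}, b_{19}) = (b_0, b_1) = (13, 0) (two consecutive terms determine the rest), the sequence is periodic with period 18.
(5399 - 0) mod 18 = 17, so b_{5399} = b_{17} = 6.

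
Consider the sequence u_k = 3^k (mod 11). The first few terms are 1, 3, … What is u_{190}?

Listing terms: u_0 = 1, u_1 = 3, u_2 = 9, u_3 = 5, u_4 = 4, u_5 = 1.
Since u_5 = u_0 = 1, the sequence is periodic with period 5.
(190 - 0) mod 5 = 0, so u_{190} = u_0 = 1.

1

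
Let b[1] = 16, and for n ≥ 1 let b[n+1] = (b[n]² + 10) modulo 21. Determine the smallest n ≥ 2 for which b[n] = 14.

Listing terms: b[1] = 16; b[2] = 14; b[3] = 17; b[4] = 5; b[5] = 14.
Since b[5] = b[2] = 14, the sequence is eventually periodic: after a pre-period of length 1 it cycles with period 3.
The value 14 first appears (with n ≥ 2) at b[2].

2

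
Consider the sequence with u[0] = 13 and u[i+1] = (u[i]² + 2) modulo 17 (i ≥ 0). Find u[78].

3

We have u[0] = 13, u[1] = 1, u[2] = 3, u[3] = 11, u[4] = 4, u[5] = 1.
Since u[5] = u[1] = 1, the sequence is eventually periodic: after a pre-period of length 1 it cycles with period 4.
For i ≥ 1, u[i] depends only on (i - 1) mod 4. (78 - 1) mod 4 = 1, so u[78] = u[2] = 3.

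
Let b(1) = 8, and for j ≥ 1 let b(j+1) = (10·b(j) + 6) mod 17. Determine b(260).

Listing terms: b(1) = 8; b(2) = 1; b(3) = 16; b(4) = 13; b(5) = 0; b(6) = 6; b(7) = 15; b(8) = 3; b(9) = 2; b(10) = 9; b(11) = 11; b(12) = 14; b(13) = 10; b(14) = 4; b(15) = 12; b(16) = 7; b(17) = 8.
Since b(17) = b(1) = 8, the sequence is periodic with period 16.
(260 - 1) mod 16 = 3, so b(260) = b(4) = 13.

13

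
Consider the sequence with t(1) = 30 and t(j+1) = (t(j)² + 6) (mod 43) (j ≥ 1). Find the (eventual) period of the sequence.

6

Listing terms: t(1) = 30, t(2) = 3, t(3) = 15, t(4) = 16, t(5) = 4, t(6) = 22, t(7) = 17, t(8) = 37, t(9) = 42, t(10) = 7, t(11) = 12, t(12) = 21, t(13) = 17.
Since t(13) = t(7) = 17, the sequence is eventually periodic: after a pre-period of length 6 it cycles with period 6.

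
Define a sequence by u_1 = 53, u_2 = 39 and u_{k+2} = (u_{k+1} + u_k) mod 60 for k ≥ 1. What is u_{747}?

We have u_1 = 53, u_2 = 39, u_3 = 32, u_4 = 11, u_5 = 43, u_6 = 54, u_7 = 37, u_8 = 31, u_9 = 8, u_{10} = 39, u_{11} = 47, u_{12} = 26, u_{13} = 13, u_{14} = 39, u_{15} = 52, u_{16} = 31, u_{17} = 23, u_{18} = 54, u_{19} = 17, u_{20} = 11, u_{21} = 28, u_{22} = 39, u_{23} = 7, u_{24} = 46, u_{25} = 53, u_{26} = 39.
The sequence repeats with period 24.
(747 - 1) mod 24 = 2, so u_{747} = u_3 = 32.

32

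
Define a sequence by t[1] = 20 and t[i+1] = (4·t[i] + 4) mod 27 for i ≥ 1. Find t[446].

15

Computing terms: t[1] = 20; t[2] = 3; t[3] = 16; t[4] = 14; t[5] = 6; t[6] = 1; t[7] = 8; t[8] = 9; t[9] = 13; t[10] = 2; t[11] = 12; t[12] = 25; t[13] = 23; t[14] = 15; t[15] = 10; t[16] = 17; t[17] = 18; t[18] = 22; t[19] = 11; t[20] = 21; t[21] = 7; t[22] = 5; t[23] = 24; t[24] = 19; t[25] = 26; t[26] = 0; t[27] = 4; t[28] = 20.
Since t[28] = t[1] = 20, the sequence is periodic with period 27.
(446 - 1) mod 27 = 13, so t[446] = t[14] = 15.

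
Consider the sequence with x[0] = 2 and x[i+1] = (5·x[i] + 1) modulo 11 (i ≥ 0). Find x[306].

0

Listing terms: x[0] = 2; x[1] = 0; x[2] = 1; x[3] = 6; x[4] = 9; x[5] = 2.
The sequence repeats with period 5.
So x[306] = x[0 + ((306-0) mod 5)] = x[1] = 0.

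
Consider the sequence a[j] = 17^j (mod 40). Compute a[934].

Computing terms: a[0] = 1; a[1] = 17; a[2] = 9; a[3] = 33; a[4] = 1.
Since a[4] = a[0] = 1, the sequence is periodic with period 4.
(934 - 0) mod 4 = 2, so a[934] = a[2] = 9.

9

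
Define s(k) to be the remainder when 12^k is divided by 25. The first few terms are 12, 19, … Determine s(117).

17

We have s(1) = 12,  s(2) = 19,  s(3) = 3,  s(4) = 11,  s(5) = 7,  s(6) = 9,  s(7) = 8,  s(8) = 21,  s(9) = 2,  s(10) = 24,  s(11) = 13,  s(12) = 6,  s(13) = 22,  s(14) = 14,  s(15) = 18,  s(16) = 16,  s(17) = 17,  s(18) = 4,  s(19) = 23,  s(20) = 1,  s(21) = 12.
The sequence repeats with period 20.
(117 - 1) mod 20 = 16, so s(117) = s(17) = 17.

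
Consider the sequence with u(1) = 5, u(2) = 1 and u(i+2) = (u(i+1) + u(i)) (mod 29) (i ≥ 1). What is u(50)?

24

Listing terms: u(1) = 5, u(2) = 1, u(3) = 6, u(4) = 7, u(5) = 13, u(6) = 20, u(7) = 4, u(8) = 24, u(9) = 28, u(10) = 23, u(11) = 22, u(12) = 16, u(13) = 9, u(14) = 25, u(15) = 5, u(16) = 1.
The sequence repeats with period 14.
So u(50) = u(1 + ((50-1) mod 14)) = u(8) = 24.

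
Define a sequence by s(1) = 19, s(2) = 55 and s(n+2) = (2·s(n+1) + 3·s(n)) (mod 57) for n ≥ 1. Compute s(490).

Computing terms: s(1) = 19; s(2) = 55; s(3) = 53; s(4) = 43; s(5) = 17; s(6) = 49; s(7) = 35; s(8) = 46; s(9) = 26; s(10) = 19; s(11) = 2; s(12) = 4; s(13) = 14; s(14) = 40; s(15) = 8; s(16) = 22; s(17) = 11; s(18) = 31; s(19) = 38; s(20) = 55; s(21) = 53.
Since (s(20), s(21)) = (s(2), s(3)) = (55, 53) (two consecutive terms determine the rest), the sequence is eventually periodic: after a pre-period of length 1 it cycles with period 18.
For n ≥ 2, s(n) depends only on (n - 2) mod 18. (490 - 2) mod 18 = 2, so s(490) = s(4) = 43.

43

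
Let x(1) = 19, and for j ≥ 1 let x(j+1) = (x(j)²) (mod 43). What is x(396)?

Computing terms: x(1) = 19; x(2) = 17; x(3) = 31; x(4) = 15; x(5) = 10; x(6) = 14; x(7) = 24; x(8) = 17.
Since x(8) = x(2) = 17, the sequence is eventually periodic: after a pre-period of length 1 it cycles with period 6.
For j ≥ 2, x(j) depends only on (j - 2) mod 6. (396 - 2) mod 6 = 4, so x(396) = x(6) = 14.

14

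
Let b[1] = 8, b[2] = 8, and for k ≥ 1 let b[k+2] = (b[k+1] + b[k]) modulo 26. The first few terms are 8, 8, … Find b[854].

0

Computing terms: b[1] = 8, b[2] = 8, b[3] = 16, b[4] = 24, b[5] = 14, b[6] = 12, b[7] = 0, b[8] = 12, b[9] = 12, b[10] = 24, b[11] = 10, b[12] = 8, b[13] = 18, b[14] = 0, b[15] = 18, b[16] = 18, b[17] = 10, b[18] = 2, b[19] = 12, b[20] = 14, b[21] = 0, b[22] = 14, b[23] = 14, b[24] = 2, b[25] = 16, b[26] = 18, b[27] = 8, b[28] = 0, b[29] = 8, b[30] = 8.
The sequence repeats with period 28.
So b[854] = b[1 + ((854-1) mod 28)] = b[14] = 0.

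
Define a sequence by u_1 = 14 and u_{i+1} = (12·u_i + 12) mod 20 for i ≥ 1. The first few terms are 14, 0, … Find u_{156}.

16

Computing terms: u_1 = 14, u_2 = 0, u_3 = 12, u_4 = 16, u_5 = 4, u_6 = 0.
Since u_6 = u_2 = 0, the sequence is eventually periodic: after a pre-period of length 1 it cycles with period 4.
For i ≥ 2, u_i depends only on (i - 2) mod 4. (156 - 2) mod 4 = 2, so u_{156} = u_4 = 16.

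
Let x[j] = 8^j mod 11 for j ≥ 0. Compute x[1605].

10

We have x[0] = 1, x[1] = 8, x[2] = 9, x[3] = 6, x[4] = 4, x[5] = 10, x[6] = 3, x[7] = 2, x[8] = 5, x[9] = 7, x[10] = 1.
The sequence repeats with period 10.
(1605 - 0) mod 10 = 5, so x[1605] = x[5] = 10.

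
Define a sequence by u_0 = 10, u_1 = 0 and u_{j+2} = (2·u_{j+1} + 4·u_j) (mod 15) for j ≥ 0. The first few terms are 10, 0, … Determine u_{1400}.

10

Listing terms: u_0 = 10,  u_1 = 0,  u_2 = 10,  u_3 = 5,  u_4 = 5,  u_5 = 0,  u_6 = 5,  u_7 = 10,  u_8 = 10,  u_9 = 0.
The sequence repeats with period 8.
So u_{1400} = u_{0 + ((1400-0) mod 8)} = u_0 = 10.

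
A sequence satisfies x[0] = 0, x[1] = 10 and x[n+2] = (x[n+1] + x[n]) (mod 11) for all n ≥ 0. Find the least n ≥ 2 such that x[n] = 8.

Listing terms: x[0] = 0, x[1] = 10, x[2] = 10, x[3] = 9, x[4] = 8, x[5] = 6, x[6] = 3, x[7] = 9, x[8] = 1, x[9] = 10, x[10] = 0, x[11] = 10.
Since (x[10], x[11]) = (x[0], x[1]) = (0, 10) (two consecutive terms determine the rest), the sequence is periodic with period 10.
The value 8 first appears (with n ≥ 2) at x[4].

4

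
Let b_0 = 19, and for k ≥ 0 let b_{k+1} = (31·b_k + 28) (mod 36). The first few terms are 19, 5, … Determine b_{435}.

Computing terms: b_0 = 19,  b_1 = 5,  b_2 = 3,  b_3 = 13,  b_4 = 35,  b_5 = 33,  b_6 = 7,  b_7 = 29,  b_8 = 27,  b_9 = 1,  b_{10} = 23,  b_{11} = 21,  b_{12} = 31,  b_{13} = 17,  b_{14} = 15,  b_{15} = 25,  b_{16} = 11,  b_{17} = 9,  b_{18} = 19.
Since b_{18} = b_0 = 19, the sequence is periodic with period 18.
(435 - 0) mod 18 = 3, so b_{435} = b_3 = 13.

13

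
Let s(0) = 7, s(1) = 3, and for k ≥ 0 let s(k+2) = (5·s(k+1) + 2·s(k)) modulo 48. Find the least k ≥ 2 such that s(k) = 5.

14

s(0) = 7, s(1) = 3, s(2) = 29, s(3) = 7, s(4) = 45, s(5) = 47, s(6) = 37, s(7) = 39, s(8) = 29, s(9) = 31, s(10) = 21, s(11) = 23, s(12) = 13, s(13) = 15, s(14) = 5, s(15) = 7, s(16) = 45.
Since (s(15), s(16)) = (s(3), s(4)) = (7, 45) (two consecutive terms determine the rest), the sequence is eventually periodic: after a pre-period of length 3 it cycles with period 12.
The value 5 first appears (with k ≥ 2) at s(14).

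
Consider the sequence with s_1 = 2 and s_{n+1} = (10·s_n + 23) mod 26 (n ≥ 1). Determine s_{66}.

7

Computing terms: s_1 = 2, s_2 = 17, s_3 = 11, s_4 = 3, s_5 = 1, s_6 = 7, s_7 = 15, s_8 = 17.
Since s_8 = s_2 = 17, the sequence is eventually periodic: after a pre-period of length 1 it cycles with period 6.
For n ≥ 2, s_n depends only on (n - 2) mod 6. (66 - 2) mod 6 = 4, so s_{66} = s_6 = 7.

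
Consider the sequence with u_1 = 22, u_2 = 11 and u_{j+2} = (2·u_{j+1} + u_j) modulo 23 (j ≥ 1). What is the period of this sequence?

22

We have u_1 = 22; u_2 = 11; u_3 = 21; u_4 = 7; u_5 = 12; u_6 = 8; u_7 = 5; u_8 = 18; u_9 = 18; u_{10} = 8; u_{11} = 11; u_{12} = 7; u_{13} = 2; u_{14} = 11; u_{15} = 1; u_{16} = 13; u_{17} = 4; u_{18} = 21; u_{19} = 0; u_{20} = 21; u_{21} = 19; u_{22} = 13; u_{23} = 22; u_{24} = 11.
The sequence repeats with period 22.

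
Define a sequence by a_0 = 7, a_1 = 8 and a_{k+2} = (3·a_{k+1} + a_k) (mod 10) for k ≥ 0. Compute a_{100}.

4

Listing terms: a_0 = 7, a_1 = 8, a_2 = 1, a_3 = 1, a_4 = 4, a_5 = 3, a_6 = 3, a_7 = 2, a_8 = 9, a_9 = 9, a_{10} = 6, a_{11} = 7, a_{12} = 7, a_{13} = 8.
Since (a_{12}, a_{13}) = (a_0, a_1) = (7, 8) (two consecutive terms determine the rest), the sequence is periodic with period 12.
(100 - 0) mod 12 = 4, so a_{100} = a_4 = 4.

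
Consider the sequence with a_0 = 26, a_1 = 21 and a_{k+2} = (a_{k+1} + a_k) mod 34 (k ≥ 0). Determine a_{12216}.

0

We have a_0 = 26, a_1 = 21, a_2 = 13, a_3 = 0, a_4 = 13, a_5 = 13, a_6 = 26, a_7 = 5, a_8 = 31, a_9 = 2, a_{10} = 33, a_{11} = 1, a_{12} = 0, a_{13} = 1, a_{14} = 1, a_{15} = 2, a_{16} = 3, a_{17} = 5, a_{18} = 8, a_{19} = 13, a_{20} = 21, a_{21} = 0, a_{22} = 21, a_{23} = 21, a_{24} = 8, a_{25} = 29, a_{26} = 3, a_{27} = 32, a_{28} = 1, a_{29} = 33, a_{30} = 0, a_{31} = 33, a_{32} = 33, a_{33} = 32, a_{34} = 31, a_{35} = 29, a_{36} = 26, a_{37} = 21.
The sequence repeats with period 36.
So a_{12216} = a_{0 + ((12216-0) mod 36)} = a_{12} = 0.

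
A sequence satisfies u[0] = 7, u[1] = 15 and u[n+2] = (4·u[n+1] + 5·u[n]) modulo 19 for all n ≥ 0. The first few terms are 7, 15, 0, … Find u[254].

Listing terms: u[0] = 7,  u[1] = 15,  u[2] = 0,  u[3] = 18,  u[4] = 15,  u[5] = 17,  u[6] = 10,  u[7] = 11,  u[8] = 18,  u[9] = 13,  u[10] = 9,  u[11] = 6,  u[12] = 12,  u[13] = 2,  u[14] = 11,  u[15] = 16,  u[16] = 5,  u[17] = 5,  u[18] = 7,  u[19] = 15.
Since (u[18], u[19]) = (u[0], u[1]) = (7, 15) (two consecutive terms determine the rest), the sequence is periodic with period 18.
(254 - 0) mod 18 = 2, so u[254] = u[2] = 0.

0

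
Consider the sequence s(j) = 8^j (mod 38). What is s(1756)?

30

s(0) = 1, s(1) = 8, s(2) = 26, s(3) = 18, s(4) = 30, s(5) = 12, s(6) = 20, s(7) = 8.
Since s(7) = s(1) = 8, the sequence is eventually periodic: after a pre-period of length 1 it cycles with period 6.
For j ≥ 1, s(j) depends only on (j - 1) mod 6. (1756 - 1) mod 6 = 3, so s(1756) = s(4) = 30.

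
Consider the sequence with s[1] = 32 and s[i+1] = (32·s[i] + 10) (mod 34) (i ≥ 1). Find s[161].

32

s[1] = 32, s[2] = 14, s[3] = 16, s[4] = 12, s[5] = 20, s[6] = 4, s[7] = 2, s[8] = 6, s[9] = 32.
Since s[9] = s[1] = 32, the sequence is periodic with period 8.
So s[161] = s[1 + ((161-1) mod 8)] = s[1] = 32.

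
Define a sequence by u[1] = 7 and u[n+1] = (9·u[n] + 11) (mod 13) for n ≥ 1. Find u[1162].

7

Computing terms: u[1] = 7, u[2] = 9, u[3] = 1, u[4] = 7.
The sequence repeats with period 3.
So u[1162] = u[1 + ((1162-1) mod 3)] = u[1] = 7.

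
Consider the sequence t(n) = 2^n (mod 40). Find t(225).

Computing terms: t(0) = 1; t(1) = 2; t(2) = 4; t(3) = 8; t(4) = 16; t(5) = 32; t(6) = 24; t(7) = 8.
Since t(7) = t(3) = 8, the sequence is eventually periodic: after a pre-period of length 3 it cycles with period 4.
For n ≥ 3, t(n) depends only on (n - 3) mod 4. (225 - 3) mod 4 = 2, so t(225) = t(5) = 32.

32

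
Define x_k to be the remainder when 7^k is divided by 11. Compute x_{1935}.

10

Computing terms: x_0 = 1, x_1 = 7, x_2 = 5, x_3 = 2, x_4 = 3, x_5 = 10, x_6 = 4, x_7 = 6, x_8 = 9, x_9 = 8, x_{10} = 1.
Since x_{10} = x_0 = 1, the sequence is periodic with period 10.
So x_{1935} = x_{0 + ((1935-0) mod 10)} = x_5 = 10.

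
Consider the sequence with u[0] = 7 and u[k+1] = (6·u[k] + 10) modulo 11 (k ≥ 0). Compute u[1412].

3

Computing terms: u[0] = 7; u[1] = 8; u[2] = 3; u[3] = 6; u[4] = 2; u[5] = 0; u[6] = 10; u[7] = 4; u[8] = 1; u[9] = 5; u[10] = 7.
The sequence repeats with period 10.
(1412 - 0) mod 10 = 2, so u[1412] = u[2] = 3.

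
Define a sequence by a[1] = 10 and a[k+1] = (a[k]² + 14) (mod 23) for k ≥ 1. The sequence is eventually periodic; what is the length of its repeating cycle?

3

a[1] = 10,  a[2] = 22,  a[3] = 15,  a[4] = 9,  a[5] = 3,  a[6] = 0,  a[7] = 14,  a[8] = 3.
Since a[8] = a[5] = 3, the sequence is eventually periodic: after a pre-period of length 4 it cycles with period 3.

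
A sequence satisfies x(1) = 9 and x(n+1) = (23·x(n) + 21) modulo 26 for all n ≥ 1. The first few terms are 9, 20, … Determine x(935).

x(1) = 9,  x(2) = 20,  x(3) = 13,  x(4) = 8,  x(5) = 23,  x(6) = 4,  x(7) = 9.
Since x(7) = x(1) = 9, the sequence is periodic with period 6.
(935 - 1) mod 6 = 4, so x(935) = x(5) = 23.

23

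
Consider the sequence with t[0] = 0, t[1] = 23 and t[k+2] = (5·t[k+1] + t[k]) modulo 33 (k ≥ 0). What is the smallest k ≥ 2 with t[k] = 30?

16

We have t[0] = 0, t[1] = 23, t[2] = 16, t[3] = 4, t[4] = 3, t[5] = 19, t[6] = 32, t[7] = 14, t[8] = 3, t[9] = 29, t[10] = 16, t[11] = 10, t[12] = 0, t[13] = 10, t[14] = 17, t[15] = 29, t[16] = 30, t[17] = 14, t[18] = 1, t[19] = 19, t[20] = 30, t[21] = 4, t[22] = 17, t[23] = 23, t[24] = 0, t[25] = 23.
The sequence repeats with period 24.
The value 30 first appears (with k ≥ 2) at t[16].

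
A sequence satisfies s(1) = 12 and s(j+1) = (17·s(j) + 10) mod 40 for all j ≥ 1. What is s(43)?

8

Listing terms: s(1) = 12, s(2) = 14, s(3) = 8, s(4) = 26, s(5) = 12.
The sequence repeats with period 4.
(43 - 1) mod 4 = 2, so s(43) = s(3) = 8.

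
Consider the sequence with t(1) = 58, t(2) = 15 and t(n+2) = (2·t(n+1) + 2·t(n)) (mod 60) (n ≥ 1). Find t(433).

We have t(1) = 58, t(2) = 15, t(3) = 26, t(4) = 22, t(5) = 36, t(6) = 56, t(7) = 4, t(8) = 0, t(9) = 8, t(10) = 16, t(11) = 48, t(12) = 8, t(13) = 52, t(14) = 0, t(15) = 44, t(16) = 28, t(17) = 24, t(18) = 44, t(19) = 16, t(20) = 0, t(21) = 32, t(22) = 4, t(23) = 12, t(24) = 32, t(25) = 28, t(26) = 0, t(27) = 56, t(28) = 52, t(29) = 36, t(30) = 56.
Since (t(29), t(30)) = (t(5), t(6)) = (36, 56) (two consecutive terms determine the rest), the sequence is eventually periodic: after a pre-period of length 4 it cycles with period 24.
For n ≥ 5, t(n) depends only on (n - 5) mod 24. (433 - 5) mod 24 = 20, so t(433) = t(25) = 28.

28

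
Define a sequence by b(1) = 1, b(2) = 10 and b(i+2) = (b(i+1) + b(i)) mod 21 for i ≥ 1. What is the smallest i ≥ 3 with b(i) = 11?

3

Listing terms: b(1) = 1, b(2) = 10, b(3) = 11, b(4) = 0, b(5) = 11, b(6) = 11, b(7) = 1, b(8) = 12, b(9) = 13, b(10) = 4, b(11) = 17, b(12) = 0, b(13) = 17, b(14) = 17, b(15) = 13, b(16) = 9, b(17) = 1, b(18) = 10.
Since (b(17), b(18)) = (b(1), b(2)) = (1, 10) (two consecutive terms determine the rest), the sequence is periodic with period 16.
The value 11 first appears (with i ≥ 3) at b(3).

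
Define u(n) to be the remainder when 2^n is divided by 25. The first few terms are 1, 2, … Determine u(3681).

2

Listing terms: u(0) = 1, u(1) = 2, u(2) = 4, u(3) = 8, u(4) = 16, u(5) = 7, u(6) = 14, u(7) = 3, u(8) = 6, u(9) = 12, u(10) = 24, u(11) = 23, u(12) = 21, u(13) = 17, u(14) = 9, u(15) = 18, u(16) = 11, u(17) = 22, u(18) = 19, u(19) = 13, u(20) = 1.
The sequence repeats with period 20.
(3681 - 0) mod 20 = 1, so u(3681) = u(1) = 2.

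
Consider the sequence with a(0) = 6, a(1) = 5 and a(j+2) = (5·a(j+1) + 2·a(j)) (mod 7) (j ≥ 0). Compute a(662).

3

a(0) = 6; a(1) = 5; a(2) = 2; a(3) = 6; a(4) = 6; a(5) = 0; a(6) = 5; a(7) = 4; a(8) = 2; a(9) = 4; a(10) = 3; a(11) = 2; a(12) = 2; a(13) = 0; a(14) = 4; a(15) = 6; a(16) = 3; a(17) = 6; a(18) = 1; a(19) = 3; a(20) = 3; a(21) = 0; a(22) = 6; a(23) = 2; a(24) = 1; a(25) = 2; a(26) = 5; a(27) = 1; a(28) = 1; a(29) = 0; a(30) = 2; a(31) = 3; a(32) = 5; a(33) = 3; a(34) = 4; a(35) = 5; a(36) = 5; a(37) = 0; a(38) = 3; a(39) = 1; a(40) = 4; a(41) = 1; a(42) = 6; a(43) = 4; a(44) = 4; a(45) = 0; a(46) = 1; a(47) = 5; a(48) = 6; a(49) = 5.
Since (a(48), a(49)) = (a(0), a(1)) = (6, 5) (two consecutive terms determine the rest), the sequence is periodic with period 48.
(662 - 0) mod 48 = 38, so a(662) = a(38) = 3.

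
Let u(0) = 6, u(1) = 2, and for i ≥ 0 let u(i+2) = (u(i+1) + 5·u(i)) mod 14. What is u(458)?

u(0) = 6; u(1) = 2; u(2) = 4; u(3) = 0; u(4) = 6; u(5) = 6; u(6) = 8; u(7) = 10; u(8) = 8; u(9) = 2; u(10) = 0; u(11) = 10; u(12) = 10; u(13) = 4; u(14) = 12; u(15) = 4; u(16) = 8; u(17) = 0; u(18) = 12; u(19) = 12; u(20) = 2; u(21) = 6; u(22) = 2.
Since (u(21), u(22)) = (u(0), u(1)) = (6, 2) (two consecutive terms determine the rest), the sequence is periodic with period 21.
(458 - 0) mod 21 = 17, so u(458) = u(17) = 0.

0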